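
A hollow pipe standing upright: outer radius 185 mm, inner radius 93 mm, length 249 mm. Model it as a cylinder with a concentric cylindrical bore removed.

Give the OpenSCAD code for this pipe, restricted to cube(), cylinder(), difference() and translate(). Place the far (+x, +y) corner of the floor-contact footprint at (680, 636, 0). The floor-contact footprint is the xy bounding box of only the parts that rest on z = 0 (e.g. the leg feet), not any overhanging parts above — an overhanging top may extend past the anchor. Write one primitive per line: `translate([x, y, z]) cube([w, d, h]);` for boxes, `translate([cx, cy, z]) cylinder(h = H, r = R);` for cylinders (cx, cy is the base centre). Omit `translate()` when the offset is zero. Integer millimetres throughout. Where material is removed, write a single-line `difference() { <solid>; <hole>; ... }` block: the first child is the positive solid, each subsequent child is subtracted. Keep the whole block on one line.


difference() { translate([495, 451, 0]) cylinder(h = 249, r = 185); translate([495, 451, 0]) cylinder(h = 249, r = 93); }


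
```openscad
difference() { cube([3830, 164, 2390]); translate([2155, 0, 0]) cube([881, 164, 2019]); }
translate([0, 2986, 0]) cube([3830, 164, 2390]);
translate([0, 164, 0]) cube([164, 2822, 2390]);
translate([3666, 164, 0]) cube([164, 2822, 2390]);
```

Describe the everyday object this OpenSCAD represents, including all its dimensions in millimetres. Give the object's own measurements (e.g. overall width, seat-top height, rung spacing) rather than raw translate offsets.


A single room: four walls, each 2390 mm tall and 164 mm thick, enclosing an outside footprint 3830×3150 mm (x × y), no floor or roof. The front and back walls (−y and +y sides) run the full x-width; the side walls fit between their inner faces. A door opening 881 mm wide and 2019 mm tall is cut through the front wall from the floor up, its −x edge 2155 mm from the wall's −x end.


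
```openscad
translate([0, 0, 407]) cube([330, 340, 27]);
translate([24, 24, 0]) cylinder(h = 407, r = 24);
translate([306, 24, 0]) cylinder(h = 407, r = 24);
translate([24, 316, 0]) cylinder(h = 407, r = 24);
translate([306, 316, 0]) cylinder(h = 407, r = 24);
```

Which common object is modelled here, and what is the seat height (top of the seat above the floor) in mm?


A stool. The seat height is 434 mm.

A 330×340×27 slab at z = 407 on four corner cylinders — a stool. The seat top is 407 + 27 = 434 mm.


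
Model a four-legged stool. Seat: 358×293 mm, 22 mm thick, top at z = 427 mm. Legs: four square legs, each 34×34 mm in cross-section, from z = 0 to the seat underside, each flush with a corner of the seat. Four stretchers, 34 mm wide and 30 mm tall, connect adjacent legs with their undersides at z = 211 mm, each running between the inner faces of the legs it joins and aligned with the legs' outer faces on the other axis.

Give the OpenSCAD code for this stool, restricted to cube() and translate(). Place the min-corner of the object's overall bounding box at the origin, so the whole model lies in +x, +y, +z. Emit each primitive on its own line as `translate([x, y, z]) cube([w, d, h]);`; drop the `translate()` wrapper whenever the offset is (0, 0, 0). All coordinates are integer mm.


translate([0, 0, 405]) cube([358, 293, 22]);
cube([34, 34, 405]);
translate([324, 0, 0]) cube([34, 34, 405]);
translate([0, 259, 0]) cube([34, 34, 405]);
translate([324, 259, 0]) cube([34, 34, 405]);
translate([34, 0, 211]) cube([290, 34, 30]);
translate([34, 259, 211]) cube([290, 34, 30]);
translate([0, 34, 211]) cube([34, 225, 30]);
translate([324, 34, 211]) cube([34, 225, 30]);


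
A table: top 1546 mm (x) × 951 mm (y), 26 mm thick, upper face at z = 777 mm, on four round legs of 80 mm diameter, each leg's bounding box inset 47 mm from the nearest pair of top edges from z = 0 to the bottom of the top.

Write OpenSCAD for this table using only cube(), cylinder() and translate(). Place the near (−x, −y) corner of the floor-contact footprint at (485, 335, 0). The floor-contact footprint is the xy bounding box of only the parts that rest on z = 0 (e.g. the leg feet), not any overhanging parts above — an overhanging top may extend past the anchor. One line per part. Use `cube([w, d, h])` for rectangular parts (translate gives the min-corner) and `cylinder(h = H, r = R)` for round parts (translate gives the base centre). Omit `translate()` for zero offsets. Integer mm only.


// leg_h = 777 - 26 = 751
translate([438, 288, 751]) cube([1546, 951, 26]);
translate([525, 375, 0]) cylinder(h = 751, r = 40);
translate([1897, 375, 0]) cylinder(h = 751, r = 40);
translate([525, 1152, 0]) cylinder(h = 751, r = 40);
translate([1897, 1152, 0]) cylinder(h = 751, r = 40);


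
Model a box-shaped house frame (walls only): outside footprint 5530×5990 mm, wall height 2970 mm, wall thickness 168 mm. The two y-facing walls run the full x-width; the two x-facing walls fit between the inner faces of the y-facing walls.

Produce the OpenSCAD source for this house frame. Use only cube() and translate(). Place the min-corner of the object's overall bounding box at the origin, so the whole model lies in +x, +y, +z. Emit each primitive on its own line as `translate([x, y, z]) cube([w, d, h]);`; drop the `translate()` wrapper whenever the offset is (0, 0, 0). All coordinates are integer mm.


cube([5530, 168, 2970]);
translate([0, 5822, 0]) cube([5530, 168, 2970]);
translate([0, 168, 0]) cube([168, 5654, 2970]);
translate([5362, 168, 0]) cube([168, 5654, 2970]);


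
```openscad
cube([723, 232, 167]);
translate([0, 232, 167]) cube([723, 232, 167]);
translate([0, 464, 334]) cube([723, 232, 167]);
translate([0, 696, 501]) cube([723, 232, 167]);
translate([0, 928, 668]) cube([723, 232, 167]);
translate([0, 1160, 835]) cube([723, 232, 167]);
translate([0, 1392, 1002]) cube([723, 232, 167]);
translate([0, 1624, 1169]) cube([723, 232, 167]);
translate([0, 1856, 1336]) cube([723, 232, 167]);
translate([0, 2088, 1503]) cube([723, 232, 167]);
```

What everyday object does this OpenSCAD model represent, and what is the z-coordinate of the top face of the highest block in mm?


A staircase. The total rise is 1670 mm.

10 identical blocks, each offset up and back from the previous — a staircase. Each step is 167 mm tall and there are 10 of them, so the total rise is 10 × 167 = 1670 mm.


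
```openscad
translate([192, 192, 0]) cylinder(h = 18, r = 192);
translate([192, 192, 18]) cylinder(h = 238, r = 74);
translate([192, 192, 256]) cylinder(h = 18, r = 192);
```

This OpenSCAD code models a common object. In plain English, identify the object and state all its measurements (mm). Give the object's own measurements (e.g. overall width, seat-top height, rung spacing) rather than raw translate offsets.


A spool: two coaxial disc flanges of radius 192 mm and thickness 18 mm, joined by a core cylinder of radius 74 mm and height 238 mm. The lower flange rests on z = 0 and the three cylinders share a vertical axis.


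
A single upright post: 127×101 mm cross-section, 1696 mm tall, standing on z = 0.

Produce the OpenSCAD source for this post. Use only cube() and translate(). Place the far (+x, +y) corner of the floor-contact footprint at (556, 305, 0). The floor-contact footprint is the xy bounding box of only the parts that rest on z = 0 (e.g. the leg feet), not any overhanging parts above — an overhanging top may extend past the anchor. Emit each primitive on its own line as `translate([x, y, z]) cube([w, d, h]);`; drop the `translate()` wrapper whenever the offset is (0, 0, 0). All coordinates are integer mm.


translate([429, 204, 0]) cube([127, 101, 1696]);


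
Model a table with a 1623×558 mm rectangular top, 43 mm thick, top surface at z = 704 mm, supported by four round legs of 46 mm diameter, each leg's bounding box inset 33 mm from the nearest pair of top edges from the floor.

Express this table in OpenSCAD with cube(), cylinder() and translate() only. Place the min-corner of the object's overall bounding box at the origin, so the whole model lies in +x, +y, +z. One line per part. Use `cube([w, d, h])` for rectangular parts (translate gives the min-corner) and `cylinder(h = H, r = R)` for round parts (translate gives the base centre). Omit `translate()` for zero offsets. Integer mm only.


translate([0, 0, 661]) cube([1623, 558, 43]);
translate([56, 56, 0]) cylinder(h = 661, r = 23);
translate([1567, 56, 0]) cylinder(h = 661, r = 23);
translate([56, 502, 0]) cylinder(h = 661, r = 23);
translate([1567, 502, 0]) cylinder(h = 661, r = 23);


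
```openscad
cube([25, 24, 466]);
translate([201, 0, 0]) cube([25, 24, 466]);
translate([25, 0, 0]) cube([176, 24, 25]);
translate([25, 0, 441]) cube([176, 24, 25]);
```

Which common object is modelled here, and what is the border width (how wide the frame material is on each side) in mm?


A picture frame. The border width is 25 mm.

Four thin pieces enclosing a rectangular opening — a picture frame. The two full-height stiles are 466 mm tall; the top rail sits at z = 441 and is 25 mm tall, so the border above the opening is 466 − 441 = 25 mm, matching the stile x-width.


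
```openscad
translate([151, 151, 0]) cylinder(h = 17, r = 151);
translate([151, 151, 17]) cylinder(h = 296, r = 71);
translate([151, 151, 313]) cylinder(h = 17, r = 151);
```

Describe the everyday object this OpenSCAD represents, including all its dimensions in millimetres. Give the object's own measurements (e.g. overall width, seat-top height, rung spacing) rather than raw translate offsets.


A spool: two coaxial disc flanges of radius 151 mm and thickness 17 mm, joined by a core cylinder of radius 71 mm and height 296 mm. The lower flange rests on z = 0 and the three cylinders share a vertical axis.


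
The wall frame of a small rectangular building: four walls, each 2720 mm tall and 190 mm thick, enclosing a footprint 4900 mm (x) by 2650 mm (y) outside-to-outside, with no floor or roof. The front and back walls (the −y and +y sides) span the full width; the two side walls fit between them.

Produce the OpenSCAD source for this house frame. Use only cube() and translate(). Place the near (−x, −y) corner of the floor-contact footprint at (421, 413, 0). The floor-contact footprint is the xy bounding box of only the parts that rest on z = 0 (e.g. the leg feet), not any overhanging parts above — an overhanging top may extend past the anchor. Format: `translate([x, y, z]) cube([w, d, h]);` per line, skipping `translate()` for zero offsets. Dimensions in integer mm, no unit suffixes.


translate([421, 413, 0]) cube([4900, 190, 2720]);
translate([421, 2873, 0]) cube([4900, 190, 2720]);
translate([421, 603, 0]) cube([190, 2270, 2720]);
translate([5131, 603, 0]) cube([190, 2270, 2720]);


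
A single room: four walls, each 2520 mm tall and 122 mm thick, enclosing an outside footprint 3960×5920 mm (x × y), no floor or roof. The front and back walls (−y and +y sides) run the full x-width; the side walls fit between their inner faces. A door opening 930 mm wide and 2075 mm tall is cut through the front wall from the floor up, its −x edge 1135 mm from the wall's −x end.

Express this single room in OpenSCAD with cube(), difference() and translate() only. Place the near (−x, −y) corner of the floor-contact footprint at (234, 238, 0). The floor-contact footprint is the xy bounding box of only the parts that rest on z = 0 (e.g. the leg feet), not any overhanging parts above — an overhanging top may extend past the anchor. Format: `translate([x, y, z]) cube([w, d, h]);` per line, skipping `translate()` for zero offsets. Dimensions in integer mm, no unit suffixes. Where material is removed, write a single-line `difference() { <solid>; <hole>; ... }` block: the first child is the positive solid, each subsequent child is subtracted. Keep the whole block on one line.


difference() { translate([234, 238, 0]) cube([3960, 122, 2520]); translate([1369, 238, 0]) cube([930, 122, 2075]); }
translate([234, 6036, 0]) cube([3960, 122, 2520]);
translate([234, 360, 0]) cube([122, 5676, 2520]);
translate([4072, 360, 0]) cube([122, 5676, 2520]);


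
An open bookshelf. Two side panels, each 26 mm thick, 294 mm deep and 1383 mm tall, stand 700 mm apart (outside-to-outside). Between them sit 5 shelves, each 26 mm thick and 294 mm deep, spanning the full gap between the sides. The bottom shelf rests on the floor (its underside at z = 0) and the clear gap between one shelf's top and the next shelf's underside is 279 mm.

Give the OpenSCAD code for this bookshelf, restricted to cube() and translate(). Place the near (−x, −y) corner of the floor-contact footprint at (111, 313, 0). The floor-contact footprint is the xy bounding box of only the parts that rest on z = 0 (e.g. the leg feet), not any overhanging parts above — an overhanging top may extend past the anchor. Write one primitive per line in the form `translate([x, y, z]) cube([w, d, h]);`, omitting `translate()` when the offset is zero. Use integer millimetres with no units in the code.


translate([111, 313, 0]) cube([26, 294, 1383]);
translate([785, 313, 0]) cube([26, 294, 1383]);
translate([137, 313, 0]) cube([648, 294, 26]);
translate([137, 313, 305]) cube([648, 294, 26]);
translate([137, 313, 610]) cube([648, 294, 26]);
translate([137, 313, 915]) cube([648, 294, 26]);
translate([137, 313, 1220]) cube([648, 294, 26]);


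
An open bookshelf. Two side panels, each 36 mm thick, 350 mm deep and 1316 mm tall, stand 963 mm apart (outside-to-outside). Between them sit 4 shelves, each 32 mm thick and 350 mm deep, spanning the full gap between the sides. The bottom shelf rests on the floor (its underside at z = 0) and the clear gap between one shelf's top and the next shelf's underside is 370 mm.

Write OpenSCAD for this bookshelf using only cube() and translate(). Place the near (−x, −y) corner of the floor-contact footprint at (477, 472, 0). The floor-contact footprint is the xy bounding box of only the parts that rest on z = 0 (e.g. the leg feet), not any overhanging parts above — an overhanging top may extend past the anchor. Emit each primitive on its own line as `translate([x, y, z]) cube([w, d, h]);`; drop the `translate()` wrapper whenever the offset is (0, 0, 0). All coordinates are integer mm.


translate([477, 472, 0]) cube([36, 350, 1316]);
translate([1404, 472, 0]) cube([36, 350, 1316]);
translate([513, 472, 0]) cube([891, 350, 32]);
translate([513, 472, 402]) cube([891, 350, 32]);
translate([513, 472, 804]) cube([891, 350, 32]);
translate([513, 472, 1206]) cube([891, 350, 32]);


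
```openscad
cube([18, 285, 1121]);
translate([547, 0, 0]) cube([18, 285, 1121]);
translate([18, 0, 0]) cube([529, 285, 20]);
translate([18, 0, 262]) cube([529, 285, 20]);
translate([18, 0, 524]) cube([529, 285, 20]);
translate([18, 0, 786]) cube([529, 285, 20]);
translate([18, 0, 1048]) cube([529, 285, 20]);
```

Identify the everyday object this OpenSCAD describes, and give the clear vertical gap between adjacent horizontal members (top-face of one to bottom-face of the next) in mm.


A bookshelf. The clear shelf gap is 242 mm.

Two tall side panels with 5 horizontal boards between them — a bookshelf. The first two shelf undersides are at z = 0 and z = 262; with shelf thickness 20, the clear gap is 262 − 0 − 20 = 242 mm.


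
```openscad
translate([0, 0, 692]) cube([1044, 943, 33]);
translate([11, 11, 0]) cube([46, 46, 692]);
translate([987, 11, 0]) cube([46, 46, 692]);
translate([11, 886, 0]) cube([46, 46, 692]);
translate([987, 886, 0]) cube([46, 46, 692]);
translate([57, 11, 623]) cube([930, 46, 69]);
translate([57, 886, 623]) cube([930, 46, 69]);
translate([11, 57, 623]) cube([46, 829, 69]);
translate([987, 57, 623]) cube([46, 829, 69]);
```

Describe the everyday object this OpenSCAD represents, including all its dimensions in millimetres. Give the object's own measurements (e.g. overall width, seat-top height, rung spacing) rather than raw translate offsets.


A table: top 1044 mm (x) × 943 mm (y), 33 mm thick, upper face at z = 725 mm, on four 46×46 mm square legs, each inset 11 mm from the nearest pair of top edges from z = 0 to the bottom of the top. Four apron rails, 46 mm thick and 69 mm tall, run between adjacent legs with their top edges flush with the underside of the top and their outer faces flush with the legs' outer faces.


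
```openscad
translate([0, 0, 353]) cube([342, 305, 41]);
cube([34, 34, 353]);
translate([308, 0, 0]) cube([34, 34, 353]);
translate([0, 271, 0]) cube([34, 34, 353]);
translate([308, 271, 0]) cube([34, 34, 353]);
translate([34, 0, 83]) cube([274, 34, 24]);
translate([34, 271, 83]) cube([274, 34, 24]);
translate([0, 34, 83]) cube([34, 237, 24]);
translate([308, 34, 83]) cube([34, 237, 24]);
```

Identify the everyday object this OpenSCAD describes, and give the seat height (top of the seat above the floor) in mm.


A stool. The seat height is 394 mm.

A 342×305×41 slab at z = 353 on four corner posts — a stool. The seat top is 353 + 41 = 394 mm.


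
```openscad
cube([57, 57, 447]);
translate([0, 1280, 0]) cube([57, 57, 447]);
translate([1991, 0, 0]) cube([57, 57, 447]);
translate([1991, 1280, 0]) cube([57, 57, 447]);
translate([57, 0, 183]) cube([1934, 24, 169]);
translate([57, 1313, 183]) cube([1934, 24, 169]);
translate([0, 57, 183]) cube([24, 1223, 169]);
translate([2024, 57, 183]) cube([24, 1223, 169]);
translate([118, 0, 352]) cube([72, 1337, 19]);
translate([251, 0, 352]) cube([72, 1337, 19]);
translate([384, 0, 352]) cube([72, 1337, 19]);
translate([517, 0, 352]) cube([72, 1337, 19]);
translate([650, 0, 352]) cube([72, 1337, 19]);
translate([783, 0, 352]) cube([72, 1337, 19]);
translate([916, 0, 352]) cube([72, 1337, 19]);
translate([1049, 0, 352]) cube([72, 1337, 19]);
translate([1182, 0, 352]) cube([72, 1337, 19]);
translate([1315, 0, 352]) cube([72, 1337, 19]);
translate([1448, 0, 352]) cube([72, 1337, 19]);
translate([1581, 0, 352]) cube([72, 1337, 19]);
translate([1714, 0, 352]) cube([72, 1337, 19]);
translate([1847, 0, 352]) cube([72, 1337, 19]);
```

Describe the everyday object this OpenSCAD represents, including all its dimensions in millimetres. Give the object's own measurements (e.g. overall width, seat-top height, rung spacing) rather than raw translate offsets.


A bed frame 2048 mm long (x) by 1337 mm wide (y). Four 57×57 mm corner posts, 447 mm tall, at the corners of the footprint. Four rails of 24 mm thickness and 169 mm height run between adjacent posts with their undersides at z = 183 mm, their outer faces flush with the outside of the frame (the two x-running rails run between the posts' inner faces; the two y-running rails run between the posts' inner faces). 14 slats, each 72 mm wide (x) and 19 mm thick, lie across the top of the two x-running rails, running the full 1337 mm width of the frame in y; along x they sit between the end posts with a 61 mm gap after the −x posts and between neighbouring slats, leaving 72 mm before the +x posts.


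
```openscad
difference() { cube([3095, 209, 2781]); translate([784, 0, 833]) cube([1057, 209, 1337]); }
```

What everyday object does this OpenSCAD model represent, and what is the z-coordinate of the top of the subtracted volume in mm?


A wall with a window opening. The window head height is 2170 mm.

A wall with a rectangular opening subtracted — a window. Sill at z = 833, opening 1337 mm tall, so the head is at 833 + 1337 = 2170 mm.


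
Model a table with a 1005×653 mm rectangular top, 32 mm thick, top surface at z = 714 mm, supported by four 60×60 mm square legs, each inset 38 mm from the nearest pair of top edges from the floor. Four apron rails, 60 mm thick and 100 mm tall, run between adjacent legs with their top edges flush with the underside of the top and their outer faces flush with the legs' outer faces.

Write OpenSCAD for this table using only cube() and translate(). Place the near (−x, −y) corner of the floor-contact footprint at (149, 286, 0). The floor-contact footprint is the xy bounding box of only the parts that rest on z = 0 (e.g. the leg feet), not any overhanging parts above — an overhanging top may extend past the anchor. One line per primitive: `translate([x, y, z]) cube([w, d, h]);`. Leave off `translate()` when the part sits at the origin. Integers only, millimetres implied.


// leg_h = 714 - 32 = 682
// apron z = 682 - 100 = 582
translate([111, 248, 682]) cube([1005, 653, 32]);
translate([149, 286, 0]) cube([60, 60, 682]);
translate([1018, 286, 0]) cube([60, 60, 682]);
translate([149, 803, 0]) cube([60, 60, 682]);
translate([1018, 803, 0]) cube([60, 60, 682]);
translate([209, 286, 582]) cube([809, 60, 100]);
translate([209, 803, 582]) cube([809, 60, 100]);
translate([149, 346, 582]) cube([60, 457, 100]);
translate([1018, 346, 582]) cube([60, 457, 100]);


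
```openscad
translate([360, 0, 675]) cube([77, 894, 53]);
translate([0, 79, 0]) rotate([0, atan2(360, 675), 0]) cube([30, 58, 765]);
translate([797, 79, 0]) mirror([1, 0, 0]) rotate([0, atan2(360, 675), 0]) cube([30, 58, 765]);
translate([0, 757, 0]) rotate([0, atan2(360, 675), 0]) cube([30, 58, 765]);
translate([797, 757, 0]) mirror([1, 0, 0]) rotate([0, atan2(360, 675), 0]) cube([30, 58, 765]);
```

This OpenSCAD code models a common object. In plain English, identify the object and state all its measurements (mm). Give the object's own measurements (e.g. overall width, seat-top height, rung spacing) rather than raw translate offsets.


A sawhorse. A 77×894×53 mm beam (x, y, z) sits on two A-frame leg pairs. Each pair is two raked legs of 30×58 mm section (58 mm along y) splaying symmetrically in x. Each leg rises 675 mm vertically over 360 mm of horizontal reach and is 765 mm long along its own axis. Every leg's outer bottom edge rests on the floor and its outer top edge meets a bottom edge of the beam — the left legs (tilting toward +x) meet the beam's −x bottom edge, the right legs (their mirror images, tilting toward −x) meet its +x bottom edge — so the leg tops tuck under the beam, the beam's underside is 675 mm above the floor, and the feet are 797 mm apart outside-to-outside with the beam centred between them. The two leg pairs are set in 79 mm from either end of the beam.


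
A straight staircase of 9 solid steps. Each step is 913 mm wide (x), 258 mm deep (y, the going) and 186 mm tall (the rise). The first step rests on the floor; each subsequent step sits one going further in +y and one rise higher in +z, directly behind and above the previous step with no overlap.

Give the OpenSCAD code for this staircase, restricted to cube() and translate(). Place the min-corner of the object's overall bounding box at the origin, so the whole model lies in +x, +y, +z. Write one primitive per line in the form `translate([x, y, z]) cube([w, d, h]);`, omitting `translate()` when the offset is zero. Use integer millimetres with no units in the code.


cube([913, 258, 186]);
translate([0, 258, 186]) cube([913, 258, 186]);
translate([0, 516, 372]) cube([913, 258, 186]);
translate([0, 774, 558]) cube([913, 258, 186]);
translate([0, 1032, 744]) cube([913, 258, 186]);
translate([0, 1290, 930]) cube([913, 258, 186]);
translate([0, 1548, 1116]) cube([913, 258, 186]);
translate([0, 1806, 1302]) cube([913, 258, 186]);
translate([0, 2064, 1488]) cube([913, 258, 186]);


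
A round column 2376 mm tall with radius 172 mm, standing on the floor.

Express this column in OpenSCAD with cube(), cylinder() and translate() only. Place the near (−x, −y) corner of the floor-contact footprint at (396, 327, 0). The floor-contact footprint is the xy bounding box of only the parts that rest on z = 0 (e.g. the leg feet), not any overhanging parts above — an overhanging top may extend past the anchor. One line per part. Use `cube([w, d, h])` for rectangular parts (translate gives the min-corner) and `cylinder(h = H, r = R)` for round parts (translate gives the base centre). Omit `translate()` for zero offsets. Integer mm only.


translate([568, 499, 0]) cylinder(h = 2376, r = 172);


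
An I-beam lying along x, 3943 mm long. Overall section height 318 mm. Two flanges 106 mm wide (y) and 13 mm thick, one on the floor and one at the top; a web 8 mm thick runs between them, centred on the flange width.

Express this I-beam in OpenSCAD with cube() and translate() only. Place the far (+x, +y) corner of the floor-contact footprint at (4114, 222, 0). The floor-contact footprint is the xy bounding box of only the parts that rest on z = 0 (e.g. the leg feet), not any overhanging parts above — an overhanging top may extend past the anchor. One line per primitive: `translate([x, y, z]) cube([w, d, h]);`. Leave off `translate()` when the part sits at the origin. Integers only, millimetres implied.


translate([171, 116, 0]) cube([3943, 106, 13]);
translate([171, 165, 13]) cube([3943, 8, 292]);
translate([171, 116, 305]) cube([3943, 106, 13]);


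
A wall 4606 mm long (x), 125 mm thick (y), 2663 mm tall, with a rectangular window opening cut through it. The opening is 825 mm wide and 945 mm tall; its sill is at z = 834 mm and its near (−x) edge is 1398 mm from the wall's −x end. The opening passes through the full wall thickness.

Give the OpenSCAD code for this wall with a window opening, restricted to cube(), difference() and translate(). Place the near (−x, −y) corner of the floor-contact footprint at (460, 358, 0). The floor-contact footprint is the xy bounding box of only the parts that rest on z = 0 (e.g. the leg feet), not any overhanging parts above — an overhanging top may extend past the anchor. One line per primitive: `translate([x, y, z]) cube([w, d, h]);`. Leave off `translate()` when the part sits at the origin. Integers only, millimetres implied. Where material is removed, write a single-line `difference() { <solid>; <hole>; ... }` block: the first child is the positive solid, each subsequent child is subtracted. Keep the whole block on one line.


difference() { translate([460, 358, 0]) cube([4606, 125, 2663]); translate([1858, 358, 834]) cube([825, 125, 945]); }


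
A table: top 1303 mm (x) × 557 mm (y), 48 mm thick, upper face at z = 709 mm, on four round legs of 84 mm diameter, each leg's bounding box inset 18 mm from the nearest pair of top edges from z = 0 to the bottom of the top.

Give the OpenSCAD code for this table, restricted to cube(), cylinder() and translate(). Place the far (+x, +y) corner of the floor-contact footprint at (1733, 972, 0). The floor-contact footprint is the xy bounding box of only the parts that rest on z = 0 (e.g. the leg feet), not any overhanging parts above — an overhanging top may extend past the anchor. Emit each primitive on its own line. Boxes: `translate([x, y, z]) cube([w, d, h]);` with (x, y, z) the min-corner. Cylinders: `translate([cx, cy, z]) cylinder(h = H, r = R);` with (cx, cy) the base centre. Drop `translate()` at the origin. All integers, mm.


translate([448, 433, 661]) cube([1303, 557, 48]);
translate([508, 493, 0]) cylinder(h = 661, r = 42);
translate([1691, 493, 0]) cylinder(h = 661, r = 42);
translate([508, 930, 0]) cylinder(h = 661, r = 42);
translate([1691, 930, 0]) cylinder(h = 661, r = 42);


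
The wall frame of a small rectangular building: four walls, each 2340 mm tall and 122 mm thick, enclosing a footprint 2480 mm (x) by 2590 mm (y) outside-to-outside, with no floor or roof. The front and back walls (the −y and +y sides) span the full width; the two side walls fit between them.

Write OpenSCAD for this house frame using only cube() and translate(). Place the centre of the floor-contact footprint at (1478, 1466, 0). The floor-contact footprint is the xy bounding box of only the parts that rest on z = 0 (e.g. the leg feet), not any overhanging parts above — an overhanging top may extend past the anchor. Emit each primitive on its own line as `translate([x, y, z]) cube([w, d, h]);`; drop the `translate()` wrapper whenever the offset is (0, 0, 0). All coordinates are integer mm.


translate([238, 171, 0]) cube([2480, 122, 2340]);
translate([238, 2639, 0]) cube([2480, 122, 2340]);
translate([238, 293, 0]) cube([122, 2346, 2340]);
translate([2596, 293, 0]) cube([122, 2346, 2340]);


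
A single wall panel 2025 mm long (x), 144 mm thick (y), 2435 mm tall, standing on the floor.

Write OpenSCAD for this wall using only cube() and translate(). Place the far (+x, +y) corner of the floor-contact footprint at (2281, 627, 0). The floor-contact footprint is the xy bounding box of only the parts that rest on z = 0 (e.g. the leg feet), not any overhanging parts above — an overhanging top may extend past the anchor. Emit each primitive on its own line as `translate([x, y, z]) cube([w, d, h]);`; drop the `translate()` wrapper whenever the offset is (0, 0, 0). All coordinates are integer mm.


translate([256, 483, 0]) cube([2025, 144, 2435]);


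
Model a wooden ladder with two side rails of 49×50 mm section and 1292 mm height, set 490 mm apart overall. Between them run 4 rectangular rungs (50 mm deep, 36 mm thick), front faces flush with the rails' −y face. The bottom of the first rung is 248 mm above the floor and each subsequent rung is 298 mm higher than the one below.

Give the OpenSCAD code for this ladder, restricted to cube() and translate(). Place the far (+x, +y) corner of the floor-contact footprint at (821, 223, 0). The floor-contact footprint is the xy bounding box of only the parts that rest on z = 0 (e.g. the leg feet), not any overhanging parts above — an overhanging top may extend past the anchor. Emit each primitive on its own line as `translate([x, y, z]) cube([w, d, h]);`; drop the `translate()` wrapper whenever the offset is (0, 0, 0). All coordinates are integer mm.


// rung span = 490 - 2*49 = 392
// rung[k] z = 248 + k*298
translate([331, 173, 0]) cube([49, 50, 1292]);
translate([772, 173, 0]) cube([49, 50, 1292]);
translate([380, 173, 248]) cube([392, 50, 36]);
translate([380, 173, 546]) cube([392, 50, 36]);
translate([380, 173, 844]) cube([392, 50, 36]);
translate([380, 173, 1142]) cube([392, 50, 36]);


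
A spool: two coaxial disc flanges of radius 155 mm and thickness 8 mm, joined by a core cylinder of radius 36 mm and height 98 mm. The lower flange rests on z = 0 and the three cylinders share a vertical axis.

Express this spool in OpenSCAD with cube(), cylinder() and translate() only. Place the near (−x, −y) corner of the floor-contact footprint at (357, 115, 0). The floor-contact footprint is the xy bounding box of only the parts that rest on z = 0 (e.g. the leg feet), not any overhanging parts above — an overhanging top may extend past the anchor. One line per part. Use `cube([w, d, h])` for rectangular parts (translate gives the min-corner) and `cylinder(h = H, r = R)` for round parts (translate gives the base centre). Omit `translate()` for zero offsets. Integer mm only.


translate([512, 270, 0]) cylinder(h = 8, r = 155);
translate([512, 270, 8]) cylinder(h = 98, r = 36);
translate([512, 270, 106]) cylinder(h = 8, r = 155);


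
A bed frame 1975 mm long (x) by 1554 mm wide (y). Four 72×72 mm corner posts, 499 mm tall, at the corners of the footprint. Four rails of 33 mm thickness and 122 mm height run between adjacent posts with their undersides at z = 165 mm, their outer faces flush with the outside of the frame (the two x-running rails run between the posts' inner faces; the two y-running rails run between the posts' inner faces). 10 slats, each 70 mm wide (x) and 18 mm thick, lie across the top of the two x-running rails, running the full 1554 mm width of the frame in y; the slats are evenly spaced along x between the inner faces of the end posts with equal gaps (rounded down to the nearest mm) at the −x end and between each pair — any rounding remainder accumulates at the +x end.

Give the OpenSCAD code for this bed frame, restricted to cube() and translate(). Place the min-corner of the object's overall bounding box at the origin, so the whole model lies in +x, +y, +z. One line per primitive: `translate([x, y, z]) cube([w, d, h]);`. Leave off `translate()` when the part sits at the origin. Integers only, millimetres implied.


// slat z = rail_z + rail_h = 165 + 122 = 287
// slat gap = ⌊(1831 − 10·70) / 11⌋ = 102
cube([72, 72, 499]);
translate([0, 1482, 0]) cube([72, 72, 499]);
translate([1903, 0, 0]) cube([72, 72, 499]);
translate([1903, 1482, 0]) cube([72, 72, 499]);
translate([72, 0, 165]) cube([1831, 33, 122]);
translate([72, 1521, 165]) cube([1831, 33, 122]);
translate([0, 72, 165]) cube([33, 1410, 122]);
translate([1942, 72, 165]) cube([33, 1410, 122]);
translate([174, 0, 287]) cube([70, 1554, 18]);
translate([346, 0, 287]) cube([70, 1554, 18]);
translate([518, 0, 287]) cube([70, 1554, 18]);
translate([690, 0, 287]) cube([70, 1554, 18]);
translate([862, 0, 287]) cube([70, 1554, 18]);
translate([1034, 0, 287]) cube([70, 1554, 18]);
translate([1206, 0, 287]) cube([70, 1554, 18]);
translate([1378, 0, 287]) cube([70, 1554, 18]);
translate([1550, 0, 287]) cube([70, 1554, 18]);
translate([1722, 0, 287]) cube([70, 1554, 18]);


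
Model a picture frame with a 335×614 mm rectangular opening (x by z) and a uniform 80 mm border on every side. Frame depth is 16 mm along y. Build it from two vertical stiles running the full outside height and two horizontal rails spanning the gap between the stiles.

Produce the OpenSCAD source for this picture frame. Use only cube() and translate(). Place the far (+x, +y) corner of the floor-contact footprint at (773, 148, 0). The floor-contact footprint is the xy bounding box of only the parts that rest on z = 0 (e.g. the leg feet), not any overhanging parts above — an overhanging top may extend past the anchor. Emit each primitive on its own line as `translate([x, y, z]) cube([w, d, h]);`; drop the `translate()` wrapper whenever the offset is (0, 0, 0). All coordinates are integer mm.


translate([278, 132, 0]) cube([80, 16, 774]);
translate([693, 132, 0]) cube([80, 16, 774]);
translate([358, 132, 0]) cube([335, 16, 80]);
translate([358, 132, 694]) cube([335, 16, 80]);


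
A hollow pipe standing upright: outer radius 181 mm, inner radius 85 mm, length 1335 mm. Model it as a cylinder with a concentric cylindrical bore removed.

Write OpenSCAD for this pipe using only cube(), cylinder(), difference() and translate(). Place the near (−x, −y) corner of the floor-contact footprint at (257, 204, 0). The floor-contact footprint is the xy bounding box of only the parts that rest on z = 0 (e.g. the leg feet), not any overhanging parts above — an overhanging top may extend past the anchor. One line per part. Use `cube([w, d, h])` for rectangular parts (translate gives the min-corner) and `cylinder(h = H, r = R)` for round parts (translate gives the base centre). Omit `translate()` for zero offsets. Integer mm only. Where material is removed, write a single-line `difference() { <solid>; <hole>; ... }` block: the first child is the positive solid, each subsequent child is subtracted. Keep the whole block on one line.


difference() { translate([438, 385, 0]) cylinder(h = 1335, r = 181); translate([438, 385, 0]) cylinder(h = 1335, r = 85); }


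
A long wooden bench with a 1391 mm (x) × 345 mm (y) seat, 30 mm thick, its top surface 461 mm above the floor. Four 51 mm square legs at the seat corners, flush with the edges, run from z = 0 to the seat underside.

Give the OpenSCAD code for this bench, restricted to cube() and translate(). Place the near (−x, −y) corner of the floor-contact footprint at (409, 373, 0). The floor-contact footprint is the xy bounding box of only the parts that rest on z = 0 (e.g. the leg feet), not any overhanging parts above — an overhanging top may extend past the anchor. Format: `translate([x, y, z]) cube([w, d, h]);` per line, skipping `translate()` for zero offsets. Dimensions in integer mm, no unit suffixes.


translate([409, 373, 431]) cube([1391, 345, 30]);
translate([409, 373, 0]) cube([51, 51, 431]);
translate([409, 667, 0]) cube([51, 51, 431]);
translate([1749, 373, 0]) cube([51, 51, 431]);
translate([1749, 667, 0]) cube([51, 51, 431]);


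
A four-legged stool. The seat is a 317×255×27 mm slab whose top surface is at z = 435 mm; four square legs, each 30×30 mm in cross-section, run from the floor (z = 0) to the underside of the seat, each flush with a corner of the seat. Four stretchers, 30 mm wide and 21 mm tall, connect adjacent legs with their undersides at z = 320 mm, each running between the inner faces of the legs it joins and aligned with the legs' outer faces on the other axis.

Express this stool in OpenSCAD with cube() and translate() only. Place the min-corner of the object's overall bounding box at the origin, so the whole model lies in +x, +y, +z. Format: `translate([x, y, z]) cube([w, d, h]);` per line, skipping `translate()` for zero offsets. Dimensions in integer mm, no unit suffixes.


translate([0, 0, 408]) cube([317, 255, 27]);
cube([30, 30, 408]);
translate([287, 0, 0]) cube([30, 30, 408]);
translate([0, 225, 0]) cube([30, 30, 408]);
translate([287, 225, 0]) cube([30, 30, 408]);
translate([30, 0, 320]) cube([257, 30, 21]);
translate([30, 225, 320]) cube([257, 30, 21]);
translate([0, 30, 320]) cube([30, 195, 21]);
translate([287, 30, 320]) cube([30, 195, 21]);


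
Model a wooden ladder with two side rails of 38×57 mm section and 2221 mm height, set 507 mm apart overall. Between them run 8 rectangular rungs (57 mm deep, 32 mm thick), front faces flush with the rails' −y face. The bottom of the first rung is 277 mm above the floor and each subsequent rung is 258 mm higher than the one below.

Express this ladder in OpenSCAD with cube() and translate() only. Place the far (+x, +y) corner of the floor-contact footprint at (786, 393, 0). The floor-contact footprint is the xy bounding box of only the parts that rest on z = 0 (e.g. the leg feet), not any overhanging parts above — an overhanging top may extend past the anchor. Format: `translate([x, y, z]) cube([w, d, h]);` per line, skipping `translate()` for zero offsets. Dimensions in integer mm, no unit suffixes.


translate([279, 336, 0]) cube([38, 57, 2221]);
translate([748, 336, 0]) cube([38, 57, 2221]);
translate([317, 336, 277]) cube([431, 57, 32]);
translate([317, 336, 535]) cube([431, 57, 32]);
translate([317, 336, 793]) cube([431, 57, 32]);
translate([317, 336, 1051]) cube([431, 57, 32]);
translate([317, 336, 1309]) cube([431, 57, 32]);
translate([317, 336, 1567]) cube([431, 57, 32]);
translate([317, 336, 1825]) cube([431, 57, 32]);
translate([317, 336, 2083]) cube([431, 57, 32]);


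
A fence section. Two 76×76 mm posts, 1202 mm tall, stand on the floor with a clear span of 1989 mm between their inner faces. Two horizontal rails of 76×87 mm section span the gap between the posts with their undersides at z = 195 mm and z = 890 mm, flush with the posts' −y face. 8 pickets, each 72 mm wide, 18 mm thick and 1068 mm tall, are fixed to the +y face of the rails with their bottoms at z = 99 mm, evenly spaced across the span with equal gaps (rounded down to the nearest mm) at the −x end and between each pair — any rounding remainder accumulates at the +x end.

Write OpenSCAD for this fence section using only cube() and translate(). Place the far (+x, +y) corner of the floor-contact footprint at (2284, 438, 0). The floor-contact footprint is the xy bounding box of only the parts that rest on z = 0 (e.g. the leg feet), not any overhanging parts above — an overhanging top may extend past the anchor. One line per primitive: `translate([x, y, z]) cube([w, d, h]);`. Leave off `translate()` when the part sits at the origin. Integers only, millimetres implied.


translate([143, 362, 0]) cube([76, 76, 1202]);
translate([2208, 362, 0]) cube([76, 76, 1202]);
translate([219, 362, 195]) cube([1989, 76, 87]);
translate([219, 362, 890]) cube([1989, 76, 87]);
translate([376, 438, 99]) cube([72, 18, 1068]);
translate([605, 438, 99]) cube([72, 18, 1068]);
translate([834, 438, 99]) cube([72, 18, 1068]);
translate([1063, 438, 99]) cube([72, 18, 1068]);
translate([1292, 438, 99]) cube([72, 18, 1068]);
translate([1521, 438, 99]) cube([72, 18, 1068]);
translate([1750, 438, 99]) cube([72, 18, 1068]);
translate([1979, 438, 99]) cube([72, 18, 1068]);


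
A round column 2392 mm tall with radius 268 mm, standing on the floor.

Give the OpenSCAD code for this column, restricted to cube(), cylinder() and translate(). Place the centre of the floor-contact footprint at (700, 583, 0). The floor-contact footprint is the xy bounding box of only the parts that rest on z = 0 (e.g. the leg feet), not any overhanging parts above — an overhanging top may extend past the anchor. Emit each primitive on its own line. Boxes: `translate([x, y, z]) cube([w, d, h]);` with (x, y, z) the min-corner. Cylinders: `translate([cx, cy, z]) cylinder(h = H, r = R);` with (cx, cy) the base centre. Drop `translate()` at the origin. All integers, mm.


translate([700, 583, 0]) cylinder(h = 2392, r = 268);
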